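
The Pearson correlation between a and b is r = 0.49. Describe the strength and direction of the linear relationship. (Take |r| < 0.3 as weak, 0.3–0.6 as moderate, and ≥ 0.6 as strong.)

moderate positive

r = 0.49 > 0 so the relationship is positive.
|r| = 0.49, which falls in the moderate range.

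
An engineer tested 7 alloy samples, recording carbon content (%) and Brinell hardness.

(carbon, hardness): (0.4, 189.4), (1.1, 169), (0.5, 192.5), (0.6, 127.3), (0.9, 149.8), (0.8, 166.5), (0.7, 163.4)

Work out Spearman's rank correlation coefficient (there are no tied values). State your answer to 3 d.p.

-0.357

Rank carbon: 1, 7, 2, 3, 6, 5, 4
Rank hardness: 6, 5, 7, 1, 2, 4, 3
d = rank(carbon) − rank(hardness): -5, 2, -5, 2, 4, 1, 1; Σd² = 76
ρ = 1 − 6Σd² / [n(n²−1)] = 1 − 6×76 / (7×48) = 1 − 456/336 ≈ -0.357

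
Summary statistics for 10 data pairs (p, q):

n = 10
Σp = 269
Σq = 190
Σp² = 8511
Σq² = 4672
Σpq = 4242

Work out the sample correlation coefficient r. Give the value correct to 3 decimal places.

r = (nΣpq − ΣpΣq) / √[(nΣp² − (Σp)²)(nΣq² − (Σq)²)]
Numerator: 10×4242 − 269×190 = -8690
Denominator: √[(85110 − 72361)(46720 − 36100)] = √[12749 × 10620] = 11635.9091
r = -8690 / 11635.9091 ≈ -0.747

-0.747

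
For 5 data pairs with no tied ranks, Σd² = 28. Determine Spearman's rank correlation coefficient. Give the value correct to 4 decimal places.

ρ = 1 − 6Σd² / [n(n²−1)] = 1 − 6×28 / (5×24)
  = 1 − 168/120 = 1 − 1.40000 ≈ -0.4000

-0.4000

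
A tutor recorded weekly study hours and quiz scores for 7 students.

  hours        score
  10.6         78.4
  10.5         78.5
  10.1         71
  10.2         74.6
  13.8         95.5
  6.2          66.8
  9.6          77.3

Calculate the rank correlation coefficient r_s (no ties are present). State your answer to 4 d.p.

0.8571

Rank hours: 6, 5, 3, 4, 7, 1, 2
Rank score: 5, 6, 2, 3, 7, 1, 4
d = rank(hours) − rank(score): 1, -1, 1, 1, 0, 0, -2; Σd² = 8
ρ = 1 − 6Σd² / [n(n²−1)] = 1 − 6×8 / (7×48) = 1 − 48/336 ≈ 0.8571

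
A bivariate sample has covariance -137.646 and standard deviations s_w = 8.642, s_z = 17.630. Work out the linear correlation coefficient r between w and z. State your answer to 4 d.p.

-0.9034

r = Cov(w,z) / (s_w · s_z) = -137.646 / (8.642 × 17.630)
  = -137.646 / 152.3585 ≈ -0.9034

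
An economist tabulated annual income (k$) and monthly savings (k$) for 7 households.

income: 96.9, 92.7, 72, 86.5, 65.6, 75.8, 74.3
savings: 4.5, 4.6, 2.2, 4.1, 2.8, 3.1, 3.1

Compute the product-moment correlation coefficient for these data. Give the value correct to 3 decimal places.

0.926

n = 7, Σx = 563.8, Σy = 24.4, Σx² = 46218.64, Σy² = 90.12, Σxy = 2024.51
nΣxy − ΣxΣy = 14171.57 − 13756.72 = 414.85
nΣx² − (Σx)² = 323530.48 − 317870.44 = 5660.04; nΣy² − (Σy)² = 630.84 − 595.36 = 35.48
r = 414.85 / √(5660.04 × 35.48) = 414.85 / 448.1275 ≈ 0.926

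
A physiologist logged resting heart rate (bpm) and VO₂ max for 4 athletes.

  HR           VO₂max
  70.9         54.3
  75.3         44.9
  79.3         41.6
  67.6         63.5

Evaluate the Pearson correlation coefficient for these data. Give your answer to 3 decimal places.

n = 4, Σx = 293.1, Σy = 204.3, Σx² = 21555.15, Σy² = 10727.31, Σxy = 14822.32
nΣxy − ΣxΣy = 59289.28 − 59880.33 = -591.05
nΣx² − (Σx)² = 86220.6 − 85907.61 = 312.99; nΣy² − (Σy)² = 42909.24 − 41738.49 = 1170.75
r = -591.05 / √(312.99 × 1170.75) = -591.05 / 605.3371 ≈ -0.976

-0.976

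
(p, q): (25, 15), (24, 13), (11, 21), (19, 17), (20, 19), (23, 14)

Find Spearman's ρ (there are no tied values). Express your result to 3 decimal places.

Rank p: 6, 5, 1, 2, 3, 4
Rank q: 3, 1, 6, 4, 5, 2
d = rank(p) − rank(q): 3, 4, -5, -2, -2, 2; Σd² = 62
ρ = 1 − 6Σd² / [n(n²−1)] = 1 − 6×62 / (6×35) = 1 − 372/210 ≈ -0.771

-0.771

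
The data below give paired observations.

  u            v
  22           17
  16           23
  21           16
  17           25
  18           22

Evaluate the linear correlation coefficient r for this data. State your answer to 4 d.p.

n = 5, Σu = 94, Σv = 103, Σu² = 1794, Σv² = 2183, Σuv = 1899
nΣuv − ΣuΣv = 9495 − 9682 = -187
nΣu² − (Σu)² = 8970 − 8836 = 134; nΣv² − (Σv)² = 10915 − 10609 = 306
r = -187 / √(134 × 306) = -187 / 202.4944 ≈ -0.9235

-0.9235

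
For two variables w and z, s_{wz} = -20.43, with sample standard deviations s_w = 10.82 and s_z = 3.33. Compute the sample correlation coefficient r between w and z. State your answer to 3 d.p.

-0.567

r = Cov(w,z) / (s_w · s_z) = -20.43 / (10.82 × 3.33)
  = -20.43 / 36.0306 ≈ -0.567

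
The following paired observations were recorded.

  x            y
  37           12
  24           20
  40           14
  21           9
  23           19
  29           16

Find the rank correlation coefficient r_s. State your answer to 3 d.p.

-0.029

Rank x: 5, 3, 6, 1, 2, 4
Rank y: 2, 6, 3, 1, 5, 4
d = rank(x) − rank(y): 3, -3, 3, 0, -3, 0; Σd² = 36
ρ = 1 − 6Σd² / [n(n²−1)] = 1 − 6×36 / (6×35) = 1 − 216/210 ≈ -0.029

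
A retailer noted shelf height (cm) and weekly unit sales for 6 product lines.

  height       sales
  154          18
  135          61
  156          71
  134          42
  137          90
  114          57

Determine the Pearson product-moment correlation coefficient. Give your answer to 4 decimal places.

n = 6, Σx = 830, Σy = 339, Σx² = 115998, Σy² = 22199, Σxy = 46539
nΣxy − ΣxΣy = 279234 − 281370 = -2136
nΣx² − (Σx)² = 695988 − 688900 = 7088; nΣy² − (Σy)² = 133194 − 114921 = 18273
r = -2136 / √(7088 × 18273) = -2136 / 11380.6425 ≈ -0.1877

-0.1877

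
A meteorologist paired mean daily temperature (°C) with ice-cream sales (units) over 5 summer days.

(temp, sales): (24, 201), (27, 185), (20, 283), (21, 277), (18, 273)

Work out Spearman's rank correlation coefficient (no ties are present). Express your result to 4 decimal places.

-0.7000

Rank temp: 4, 5, 2, 3, 1
Rank sales: 2, 1, 5, 4, 3
d = rank(temp) − rank(sales): 2, 4, -3, -1, -2; Σd² = 34
ρ = 1 − 6Σd² / [n(n²−1)] = 1 − 6×34 / (5×24) = 1 − 204/120 ≈ -0.7000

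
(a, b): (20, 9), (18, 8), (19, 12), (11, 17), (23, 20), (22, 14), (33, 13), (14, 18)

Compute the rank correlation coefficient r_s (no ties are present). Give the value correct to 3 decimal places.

0.024

Rank a: 5, 3, 4, 1, 7, 6, 8, 2
Rank b: 2, 1, 3, 6, 8, 5, 4, 7
d = rank(a) − rank(b): 3, 2, 1, -5, -1, 1, 4, -5; Σd² = 82
ρ = 1 − 6Σd² / [n(n²−1)] = 1 − 6×82 / (8×63) = 1 − 492/504 ≈ 0.024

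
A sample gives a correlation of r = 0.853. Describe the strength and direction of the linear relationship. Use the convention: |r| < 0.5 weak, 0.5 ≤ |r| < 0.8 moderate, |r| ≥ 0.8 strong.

strong positive

r = 0.853 > 0 so the relationship is positive.
|r| = 0.853, which falls in the strong range.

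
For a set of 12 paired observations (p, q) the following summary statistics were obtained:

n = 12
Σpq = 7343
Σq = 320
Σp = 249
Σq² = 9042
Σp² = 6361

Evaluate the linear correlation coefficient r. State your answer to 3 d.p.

0.902

r = (nΣpq − ΣpΣq) / √[(nΣp² − (Σp)²)(nΣq² − (Σq)²)]
Numerator: 12×7343 − 249×320 = 8436
Denominator: √[(76332 − 62001)(108504 − 102400)] = √[14331 × 6104] = 9352.8832
r = 8436 / 9352.8832 ≈ 0.902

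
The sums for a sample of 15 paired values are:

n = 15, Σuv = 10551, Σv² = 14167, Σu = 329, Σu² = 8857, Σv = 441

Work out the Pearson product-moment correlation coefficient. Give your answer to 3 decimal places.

r = (nΣuv − ΣuΣv) / √[(nΣu² − (Σu)²)(nΣv² − (Σv)²)]
Numerator: 15×10551 − 329×441 = 13176
Denominator: √[(132855 − 108241)(212505 − 194481)] = √[24614 × 18024] = 21062.8283
r = 13176 / 21062.8283 ≈ 0.626

0.626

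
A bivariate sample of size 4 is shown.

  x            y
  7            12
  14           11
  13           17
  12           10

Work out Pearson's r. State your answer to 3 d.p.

n = 4, Σx = 46, Σy = 50, Σx² = 558, Σy² = 654, Σxy = 579
nΣxy − ΣxΣy = 2316 − 2300 = 16
nΣx² − (Σx)² = 2232 − 2116 = 116; nΣy² − (Σy)² = 2616 − 2500 = 116
r = 16 / √(116 × 116) = 16 / 116.0000 ≈ 0.138

0.138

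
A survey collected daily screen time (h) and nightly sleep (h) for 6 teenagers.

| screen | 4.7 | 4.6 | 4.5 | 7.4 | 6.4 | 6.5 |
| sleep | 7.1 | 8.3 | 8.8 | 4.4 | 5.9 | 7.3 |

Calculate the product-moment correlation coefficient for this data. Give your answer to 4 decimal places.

n = 6, Σx = 34.1, Σy = 41.8, Σx² = 201.47, Σy² = 304.2, Σxy = 228.92
nΣxy − ΣxΣy = 1373.52 − 1425.38 = -51.86
nΣx² − (Σx)² = 1208.82 − 1162.81 = 46.01; nΣy² − (Σy)² = 1825.2 − 1747.24 = 77.96
r = -51.86 / √(46.01 × 77.96) = -51.86 / 59.8911 ≈ -0.8659

-0.8659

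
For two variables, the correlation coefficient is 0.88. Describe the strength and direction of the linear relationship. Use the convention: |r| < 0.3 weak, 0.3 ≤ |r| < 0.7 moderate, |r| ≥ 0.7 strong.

r = 0.88 > 0 so the relationship is positive.
|r| = 0.88, which falls in the strong range.

strong positive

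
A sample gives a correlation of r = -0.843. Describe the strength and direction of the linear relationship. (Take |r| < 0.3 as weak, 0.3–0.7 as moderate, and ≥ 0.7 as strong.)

r = -0.843 < 0 so the relationship is negative.
|r| = 0.843, which falls in the strong range.

strong negative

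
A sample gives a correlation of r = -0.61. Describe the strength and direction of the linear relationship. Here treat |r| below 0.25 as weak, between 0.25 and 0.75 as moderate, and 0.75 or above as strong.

r = -0.61 < 0 so the relationship is negative.
|r| = 0.61, which falls in the moderate range.

moderate negative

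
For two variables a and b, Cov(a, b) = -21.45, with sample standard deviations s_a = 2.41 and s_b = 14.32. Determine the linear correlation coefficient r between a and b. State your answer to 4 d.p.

r = Cov(a,b) / (s_a · s_b) = -21.45 / (2.41 × 14.32)
  = -21.45 / 34.5112 ≈ -0.6215

-0.6215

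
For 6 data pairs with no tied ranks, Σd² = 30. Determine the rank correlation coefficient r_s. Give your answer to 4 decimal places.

ρ = 1 − 6Σd² / [n(n²−1)] = 1 − 6×30 / (6×35)
  = 1 − 180/210 = 1 − 0.85714 ≈ 0.1429

0.1429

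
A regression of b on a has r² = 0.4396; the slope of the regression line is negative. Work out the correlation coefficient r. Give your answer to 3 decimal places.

|r| = √0.4396 = 0.663
The association is negative, so r = −0.663.

-0.663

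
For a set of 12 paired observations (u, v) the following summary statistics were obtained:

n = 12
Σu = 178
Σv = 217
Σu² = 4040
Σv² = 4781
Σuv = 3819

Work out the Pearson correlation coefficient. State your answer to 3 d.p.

r = (nΣuv − ΣuΣv) / √[(nΣu² − (Σu)²)(nΣv² − (Σv)²)]
Numerator: 12×3819 − 178×217 = 7202
Denominator: √[(48480 − 31684)(57372 − 47089)] = √[16796 × 10283] = 13142.0420
r = 7202 / 13142.0420 ≈ 0.548

0.548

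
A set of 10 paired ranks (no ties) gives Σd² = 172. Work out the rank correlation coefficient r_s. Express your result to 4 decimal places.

ρ = 1 − 6Σd² / [n(n²−1)] = 1 − 6×172 / (10×99)
  = 1 − 1032/990 = 1 − 1.04242 ≈ -0.0424

-0.0424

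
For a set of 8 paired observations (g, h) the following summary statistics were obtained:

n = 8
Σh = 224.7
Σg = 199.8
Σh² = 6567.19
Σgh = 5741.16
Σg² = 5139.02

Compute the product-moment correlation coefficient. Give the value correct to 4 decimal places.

0.6620

r = (nΣgh − ΣgΣh) / √[(nΣg² − (Σg)²)(nΣh² − (Σh)²)]
Numerator: 8×5741.16 − 199.8×224.7 = 1034.22
Denominator: √[(41112.16 − 39920.04)(52537.52 − 50490.09)] = √[1192.12 × 2047.43] = 1562.3003
r = 1034.22 / 1562.3003 ≈ 0.6620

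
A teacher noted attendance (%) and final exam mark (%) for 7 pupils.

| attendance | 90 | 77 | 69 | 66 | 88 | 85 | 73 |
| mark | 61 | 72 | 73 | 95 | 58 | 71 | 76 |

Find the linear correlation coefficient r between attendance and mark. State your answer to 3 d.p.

-0.853

n = 7, Σx = 548, Σy = 506, Σx² = 43444, Σy² = 37440, Σxy = 39028
nΣxy − ΣxΣy = 273196 − 277288 = -4092
nΣx² − (Σx)² = 304108 − 300304 = 3804; nΣy² − (Σy)² = 262080 − 256036 = 6044
r = -4092 / √(3804 × 6044) = -4092 / 4794.9323 ≈ -0.853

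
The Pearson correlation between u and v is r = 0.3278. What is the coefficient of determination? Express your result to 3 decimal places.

r² = (0.3278)² = 0.107

0.107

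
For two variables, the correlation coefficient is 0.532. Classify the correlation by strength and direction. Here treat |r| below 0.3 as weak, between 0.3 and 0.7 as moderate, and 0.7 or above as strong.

r = 0.532 > 0 so the relationship is positive.
|r| = 0.532, which falls in the moderate range.

moderate positive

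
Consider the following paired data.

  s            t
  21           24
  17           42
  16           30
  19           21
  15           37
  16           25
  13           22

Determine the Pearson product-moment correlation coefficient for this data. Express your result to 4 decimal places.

n = 7, Σs = 117, Σt = 201, Σs² = 1997, Σt² = 6159, Σst = 3338
nΣst − ΣsΣt = 23366 − 23517 = -151
nΣs² − (Σs)² = 13979 − 13689 = 290; nΣt² − (Σt)² = 43113 − 40401 = 2712
r = -151 / √(290 × 2712) = -151 / 886.8371 ≈ -0.1703

-0.1703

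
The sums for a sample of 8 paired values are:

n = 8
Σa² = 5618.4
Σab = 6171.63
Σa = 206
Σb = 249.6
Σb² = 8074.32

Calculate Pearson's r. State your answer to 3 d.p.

r = (nΣab − ΣaΣb) / √[(nΣa² − (Σa)²)(nΣb² − (Σb)²)]
Numerator: 8×6171.63 − 206×249.6 = -2044.56
Denominator: √[(44947.2 − 42436)(64594.56 − 62300.16)] = √[2511.2 × 2294.4] = 2400.3536
r = -2044.56 / 2400.3536 ≈ -0.852

-0.852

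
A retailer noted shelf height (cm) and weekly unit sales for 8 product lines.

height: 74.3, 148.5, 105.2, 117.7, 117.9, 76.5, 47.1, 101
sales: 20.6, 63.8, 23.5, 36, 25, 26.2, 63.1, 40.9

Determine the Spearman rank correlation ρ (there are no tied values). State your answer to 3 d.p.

0.190

Rank height: 2, 8, 5, 6, 7, 3, 1, 4
Rank sales: 1, 8, 2, 5, 3, 4, 7, 6
d = rank(height) − rank(sales): 1, 0, 3, 1, 4, -1, -6, -2; Σd² = 68
ρ = 1 − 6Σd² / [n(n²−1)] = 1 − 6×68 / (8×63) = 1 − 408/504 ≈ 0.190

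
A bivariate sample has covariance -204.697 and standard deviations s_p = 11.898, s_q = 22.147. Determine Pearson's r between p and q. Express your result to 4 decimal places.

-0.7768

r = Cov(p,q) / (s_p · s_q) = -204.697 / (11.898 × 22.147)
  = -204.697 / 263.5050 ≈ -0.7768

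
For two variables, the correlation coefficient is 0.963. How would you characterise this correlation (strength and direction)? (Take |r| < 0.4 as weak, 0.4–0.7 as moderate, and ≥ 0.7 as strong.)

strong positive

r = 0.963 > 0 so the relationship is positive.
|r| = 0.963, which falls in the strong range.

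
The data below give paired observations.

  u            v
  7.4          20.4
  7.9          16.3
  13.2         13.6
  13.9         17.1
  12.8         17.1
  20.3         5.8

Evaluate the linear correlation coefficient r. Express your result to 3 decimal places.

n = 6, Σu = 75.5, Σv = 90.3, Σu² = 1060.55, Σv² = 1485.27, Σuv = 1033.56
nΣuv − ΣuΣv = 6201.36 − 6817.65 = -616.29
nΣu² − (Σu)² = 6363.3 − 5700.25 = 663.05; nΣv² − (Σv)² = 8911.62 − 8154.09 = 757.53
r = -616.29 / √(663.05 × 757.53) = -616.29 / 708.7173 ≈ -0.870

-0.870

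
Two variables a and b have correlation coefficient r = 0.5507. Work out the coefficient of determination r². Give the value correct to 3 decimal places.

0.303

r² = (0.5507)² = 0.303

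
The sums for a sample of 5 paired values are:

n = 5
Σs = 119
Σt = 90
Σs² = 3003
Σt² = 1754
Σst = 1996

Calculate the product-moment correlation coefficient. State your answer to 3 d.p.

-0.965

r = (nΣst − ΣsΣt) / √[(nΣs² − (Σs)²)(nΣt² − (Σt)²)]
Numerator: 5×1996 − 119×90 = -730
Denominator: √[(15015 − 14161)(8770 − 8100)] = √[854 × 670] = 756.4258
r = -730 / 756.4258 ≈ -0.965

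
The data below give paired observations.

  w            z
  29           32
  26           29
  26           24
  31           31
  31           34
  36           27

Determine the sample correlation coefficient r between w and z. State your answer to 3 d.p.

n = 6, Σw = 179, Σz = 177, Σw² = 5411, Σz² = 5287, Σwz = 5293
nΣwz − ΣwΣz = 31758 − 31683 = 75
nΣw² − (Σw)² = 32466 − 32041 = 425; nΣz² − (Σz)² = 31722 − 31329 = 393
r = 75 / √(425 × 393) = 75 / 408.6869 ≈ 0.184

0.184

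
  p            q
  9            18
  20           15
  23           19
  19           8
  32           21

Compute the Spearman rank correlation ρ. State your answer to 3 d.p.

0.700

Rank p: 1, 3, 4, 2, 5
Rank q: 3, 2, 4, 1, 5
d = rank(p) − rank(q): -2, 1, 0, 1, 0; Σd² = 6
ρ = 1 − 6Σd² / [n(n²−1)] = 1 − 6×6 / (5×24) = 1 − 36/120 ≈ 0.700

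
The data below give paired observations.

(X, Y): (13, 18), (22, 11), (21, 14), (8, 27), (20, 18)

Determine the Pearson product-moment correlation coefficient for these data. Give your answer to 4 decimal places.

-0.9069

n = 5, ΣX = 84, ΣY = 88, ΣX² = 1558, ΣY² = 1694, ΣXY = 1346
nΣXY − ΣXΣY = 6730 − 7392 = -662
nΣX² − (ΣX)² = 7790 − 7056 = 734; nΣY² − (ΣY)² = 8470 − 7744 = 726
r = -662 / √(734 × 726) = -662 / 729.9890 ≈ -0.9069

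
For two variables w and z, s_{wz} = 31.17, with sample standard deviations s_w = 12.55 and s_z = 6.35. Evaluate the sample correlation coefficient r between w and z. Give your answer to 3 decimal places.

r = Cov(w,z) / (s_w · s_z) = 31.17 / (12.55 × 6.35)
  = 31.17 / 79.6925 ≈ 0.391

0.391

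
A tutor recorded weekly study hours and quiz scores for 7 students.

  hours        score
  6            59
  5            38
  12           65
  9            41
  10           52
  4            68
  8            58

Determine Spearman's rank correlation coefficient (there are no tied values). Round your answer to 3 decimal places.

Rank hours: 3, 2, 7, 5, 6, 1, 4
Rank score: 5, 1, 6, 2, 3, 7, 4
d = rank(hours) − rank(score): -2, 1, 1, 3, 3, -6, 0; Σd² = 60
ρ = 1 − 6Σd² / [n(n²−1)] = 1 − 6×60 / (7×48) = 1 − 360/336 ≈ -0.071

-0.071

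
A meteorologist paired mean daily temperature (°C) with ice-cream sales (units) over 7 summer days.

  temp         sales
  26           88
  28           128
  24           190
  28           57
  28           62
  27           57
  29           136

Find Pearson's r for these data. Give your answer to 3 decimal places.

n = 7, Σx = 190, Σy = 718, Σx² = 5174, Σy² = 89066, Σxy = 19247
nΣxy − ΣxΣy = 134729 − 136420 = -1691
nΣx² − (Σx)² = 36218 − 36100 = 118; nΣy² − (Σy)² = 623462 − 515524 = 107938
r = -1691 / √(118 × 107938) = -1691 / 3568.8491 ≈ -0.474

-0.474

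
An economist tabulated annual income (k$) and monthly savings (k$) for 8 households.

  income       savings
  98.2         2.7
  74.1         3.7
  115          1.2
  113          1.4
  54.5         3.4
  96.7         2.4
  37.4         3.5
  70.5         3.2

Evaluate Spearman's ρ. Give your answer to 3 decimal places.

-0.833

Rank income: 6, 4, 8, 7, 2, 5, 1, 3
Rank savings: 4, 8, 1, 2, 6, 3, 7, 5
d = rank(income) − rank(savings): 2, -4, 7, 5, -4, 2, -6, -2; Σd² = 154
ρ = 1 − 6Σd² / [n(n²−1)] = 1 − 6×154 / (8×63) = 1 − 924/504 ≈ -0.833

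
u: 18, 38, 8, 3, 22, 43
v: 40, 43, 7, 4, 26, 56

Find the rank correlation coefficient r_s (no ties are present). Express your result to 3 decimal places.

0.943

Rank u: 3, 5, 2, 1, 4, 6
Rank v: 4, 5, 2, 1, 3, 6
d = rank(u) − rank(v): -1, 0, 0, 0, 1, 0; Σd² = 2
ρ = 1 − 6Σd² / [n(n²−1)] = 1 − 6×2 / (6×35) = 1 − 12/210 ≈ 0.943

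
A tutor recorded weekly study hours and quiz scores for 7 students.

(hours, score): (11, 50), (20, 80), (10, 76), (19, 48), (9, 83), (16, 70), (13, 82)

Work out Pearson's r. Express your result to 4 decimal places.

-0.2314

n = 7, Σx = 98, Σy = 489, Σx² = 1488, Σy² = 35493, Σxy = 6755
nΣxy − ΣxΣy = 47285 − 47922 = -637
nΣx² − (Σx)² = 10416 − 9604 = 812; nΣy² − (Σy)² = 248451 − 239121 = 9330
r = -637 / √(812 × 9330) = -637 / 2752.4462 ≈ -0.2314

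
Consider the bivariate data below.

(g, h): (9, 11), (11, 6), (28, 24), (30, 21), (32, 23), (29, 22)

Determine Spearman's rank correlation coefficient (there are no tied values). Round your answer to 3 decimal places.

Rank g: 1, 2, 3, 5, 6, 4
Rank h: 2, 1, 6, 3, 5, 4
d = rank(g) − rank(h): -1, 1, -3, 2, 1, 0; Σd² = 16
ρ = 1 − 6Σd² / [n(n²−1)] = 1 − 6×16 / (6×35) = 1 − 96/210 ≈ 0.543

0.543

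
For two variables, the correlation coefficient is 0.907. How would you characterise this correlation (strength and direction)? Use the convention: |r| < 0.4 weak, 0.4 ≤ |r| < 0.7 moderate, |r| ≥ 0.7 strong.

strong positive

r = 0.907 > 0 so the relationship is positive.
|r| = 0.907, which falls in the strong range.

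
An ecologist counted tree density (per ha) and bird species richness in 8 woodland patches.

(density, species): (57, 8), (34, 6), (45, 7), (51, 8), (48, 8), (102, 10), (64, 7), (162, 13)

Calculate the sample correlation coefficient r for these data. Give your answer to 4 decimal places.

n = 8, Σx = 563, Σy = 67, Σx² = 52079, Σy² = 595, Σxy = 5341
nΣxy − ΣxΣy = 42728 − 37721 = 5007
nΣx² − (Σx)² = 416632 − 316969 = 99663; nΣy² − (Σy)² = 4760 − 4489 = 271
r = 5007 / √(99663 × 271) = 5007 / 5196.9869 ≈ 0.9634

0.9634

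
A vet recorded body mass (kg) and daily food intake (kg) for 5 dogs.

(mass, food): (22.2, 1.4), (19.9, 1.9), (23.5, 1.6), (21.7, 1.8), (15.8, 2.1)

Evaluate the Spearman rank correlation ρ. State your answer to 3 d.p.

-0.900

Rank mass: 4, 2, 5, 3, 1
Rank food: 1, 4, 2, 3, 5
d = rank(mass) − rank(food): 3, -2, 3, 0, -4; Σd² = 38
ρ = 1 − 6Σd² / [n(n²−1)] = 1 − 6×38 / (5×24) = 1 − 228/120 ≈ -0.900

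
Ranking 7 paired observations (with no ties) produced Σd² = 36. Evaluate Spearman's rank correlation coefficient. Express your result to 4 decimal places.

0.3571

ρ = 1 − 6Σd² / [n(n²−1)] = 1 − 6×36 / (7×48)
  = 1 − 216/336 = 1 − 0.64286 ≈ 0.3571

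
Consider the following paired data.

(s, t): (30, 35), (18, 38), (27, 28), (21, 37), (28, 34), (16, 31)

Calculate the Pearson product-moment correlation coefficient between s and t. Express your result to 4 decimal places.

n = 6, Σs = 140, Σt = 203, Σs² = 3434, Σt² = 6939, Σst = 4715
nΣst − ΣsΣt = 28290 − 28420 = -130
nΣs² − (Σs)² = 20604 − 19600 = 1004; nΣt² − (Σt)² = 41634 − 41209 = 425
r = -130 / √(1004 × 425) = -130 / 653.2228 ≈ -0.1990

-0.1990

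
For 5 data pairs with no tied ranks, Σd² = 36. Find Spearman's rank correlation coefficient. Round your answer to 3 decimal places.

-0.800

ρ = 1 − 6Σd² / [n(n²−1)] = 1 − 6×36 / (5×24)
  = 1 − 216/120 = 1 − 1.8000 ≈ -0.800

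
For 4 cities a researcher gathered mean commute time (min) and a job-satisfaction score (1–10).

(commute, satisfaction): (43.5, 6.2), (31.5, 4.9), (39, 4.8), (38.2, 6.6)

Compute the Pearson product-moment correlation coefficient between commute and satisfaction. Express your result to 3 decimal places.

0.536

n = 4, Σx = 152.2, Σy = 22.5, Σx² = 5864.74, Σy² = 129.05, Σxy = 863.37
nΣxy − ΣxΣy = 3453.48 − 3424.5 = 28.98
nΣx² − (Σx)² = 23458.96 − 23164.84 = 294.12; nΣy² − (Σy)² = 516.2 − 506.25 = 9.95
r = 28.98 / √(294.12 × 9.95) = 28.98 / 54.0971 ≈ 0.536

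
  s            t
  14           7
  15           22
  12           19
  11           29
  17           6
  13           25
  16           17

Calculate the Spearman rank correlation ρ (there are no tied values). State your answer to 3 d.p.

Rank s: 4, 5, 2, 1, 7, 3, 6
Rank t: 2, 5, 4, 7, 1, 6, 3
d = rank(s) − rank(t): 2, 0, -2, -6, 6, -3, 3; Σd² = 98
ρ = 1 − 6Σd² / [n(n²−1)] = 1 − 6×98 / (7×48) = 1 − 588/336 ≈ -0.750

-0.750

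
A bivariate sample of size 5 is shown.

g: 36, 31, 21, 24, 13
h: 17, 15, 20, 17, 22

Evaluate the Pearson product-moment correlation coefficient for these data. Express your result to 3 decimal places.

n = 5, Σg = 125, Σh = 91, Σg² = 3443, Σh² = 1687, Σgh = 2191
nΣgh − ΣgΣh = 10955 − 11375 = -420
nΣg² − (Σg)² = 17215 − 15625 = 1590; nΣh² − (Σh)² = 8435 − 8281 = 154
r = -420 / √(1590 × 154) = -420 / 494.8333 ≈ -0.849

-0.849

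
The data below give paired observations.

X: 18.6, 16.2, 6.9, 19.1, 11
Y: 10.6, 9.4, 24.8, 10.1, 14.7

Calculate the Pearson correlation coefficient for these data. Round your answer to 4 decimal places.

-0.9192

n = 5, ΣX = 71.8, ΣY = 69.6, ΣX² = 1141.82, ΣY² = 1133.86, ΣXY = 875.17
nΣXY − ΣXΣY = 4375.85 − 4997.28 = -621.43
nΣX² − (ΣX)² = 5709.1 − 5155.24 = 553.86; nΣY² − (ΣY)² = 5669.3 − 4844.16 = 825.14
r = -621.43 / √(553.86 × 825.14) = -621.43 / 676.0267 ≈ -0.9192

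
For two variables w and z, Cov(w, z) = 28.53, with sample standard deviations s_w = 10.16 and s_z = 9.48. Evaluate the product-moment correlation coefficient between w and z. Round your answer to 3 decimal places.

r = Cov(w,z) / (s_w · s_z) = 28.53 / (10.16 × 9.48)
  = 28.53 / 96.3168 ≈ 0.296

0.296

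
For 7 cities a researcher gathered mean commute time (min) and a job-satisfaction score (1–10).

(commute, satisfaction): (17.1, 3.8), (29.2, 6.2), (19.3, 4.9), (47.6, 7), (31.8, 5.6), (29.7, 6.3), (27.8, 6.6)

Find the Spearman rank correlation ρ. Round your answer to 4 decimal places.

0.6786

Rank commute: 1, 4, 2, 7, 6, 5, 3
Rank satisfaction: 1, 4, 2, 7, 3, 5, 6
d = rank(commute) − rank(satisfaction): 0, 0, 0, 0, 3, 0, -3; Σd² = 18
ρ = 1 − 6Σd² / [n(n²−1)] = 1 − 6×18 / (7×48) = 1 − 108/336 ≈ 0.6786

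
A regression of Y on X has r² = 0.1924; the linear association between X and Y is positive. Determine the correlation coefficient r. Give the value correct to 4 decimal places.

|r| = √0.1924 = 0.4386
The association is positive, so r = 0.4386.

0.4386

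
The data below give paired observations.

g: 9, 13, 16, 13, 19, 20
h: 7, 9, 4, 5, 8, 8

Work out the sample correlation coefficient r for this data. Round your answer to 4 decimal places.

n = 6, Σg = 90, Σh = 41, Σg² = 1436, Σh² = 299, Σgh = 621
nΣgh − ΣgΣh = 3726 − 3690 = 36
nΣg² − (Σg)² = 8616 − 8100 = 516; nΣh² − (Σh)² = 1794 − 1681 = 113
r = 36 / √(516 × 113) = 36 / 241.4705 ≈ 0.1491

0.1491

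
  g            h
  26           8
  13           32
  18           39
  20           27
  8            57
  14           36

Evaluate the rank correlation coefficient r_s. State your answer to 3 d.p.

Rank g: 6, 2, 4, 5, 1, 3
Rank h: 1, 3, 5, 2, 6, 4
d = rank(g) − rank(h): 5, -1, -1, 3, -5, -1; Σd² = 62
ρ = 1 − 6Σd² / [n(n²−1)] = 1 − 6×62 / (6×35) = 1 − 372/210 ≈ -0.771

-0.771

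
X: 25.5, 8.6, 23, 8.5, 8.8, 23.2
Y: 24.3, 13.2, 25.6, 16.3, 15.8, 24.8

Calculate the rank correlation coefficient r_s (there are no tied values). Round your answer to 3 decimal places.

0.600

Rank X: 6, 2, 4, 1, 3, 5
Rank Y: 4, 1, 6, 3, 2, 5
d = rank(X) − rank(Y): 2, 1, -2, -2, 1, 0; Σd² = 14
ρ = 1 − 6Σd² / [n(n²−1)] = 1 − 6×14 / (6×35) = 1 − 84/210 ≈ 0.600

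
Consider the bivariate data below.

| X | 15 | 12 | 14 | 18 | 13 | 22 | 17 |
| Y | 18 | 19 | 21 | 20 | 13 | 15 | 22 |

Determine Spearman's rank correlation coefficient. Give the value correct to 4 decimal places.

Rank X: 4, 1, 3, 6, 2, 7, 5
Rank Y: 3, 4, 6, 5, 1, 2, 7
d = rank(X) − rank(Y): 1, -3, -3, 1, 1, 5, -2; Σd² = 50
ρ = 1 − 6Σd² / [n(n²−1)] = 1 − 6×50 / (7×48) = 1 − 300/336 ≈ 0.1071

0.1071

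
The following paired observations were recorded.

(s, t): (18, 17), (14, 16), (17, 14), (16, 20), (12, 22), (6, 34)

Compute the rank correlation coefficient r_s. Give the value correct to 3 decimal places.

Rank s: 6, 3, 5, 4, 2, 1
Rank t: 3, 2, 1, 4, 5, 6
d = rank(s) − rank(t): 3, 1, 4, 0, -3, -5; Σd² = 60
ρ = 1 − 6Σd² / [n(n²−1)] = 1 − 6×60 / (6×35) = 1 − 360/210 ≈ -0.714

-0.714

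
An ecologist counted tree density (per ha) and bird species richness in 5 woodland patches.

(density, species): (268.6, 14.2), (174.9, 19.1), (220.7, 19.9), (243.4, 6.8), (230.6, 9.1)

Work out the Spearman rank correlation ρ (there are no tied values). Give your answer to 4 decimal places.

-0.6000

Rank density: 5, 1, 2, 4, 3
Rank species: 3, 4, 5, 1, 2
d = rank(density) − rank(species): 2, -3, -3, 3, 1; Σd² = 32
ρ = 1 − 6Σd² / [n(n²−1)] = 1 − 6×32 / (5×24) = 1 − 192/120 ≈ -0.6000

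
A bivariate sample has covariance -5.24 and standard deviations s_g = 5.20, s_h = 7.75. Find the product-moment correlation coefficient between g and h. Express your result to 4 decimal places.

r = Cov(g,h) / (s_g · s_h) = -5.24 / (5.20 × 7.75)
  = -5.24 / 40.3000 ≈ -0.1300

-0.1300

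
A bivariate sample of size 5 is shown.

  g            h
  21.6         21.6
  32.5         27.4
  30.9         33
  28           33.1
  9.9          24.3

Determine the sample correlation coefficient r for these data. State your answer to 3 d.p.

0.621

n = 5, Σg = 122.9, Σh = 139.4, Σg² = 3359.63, Σh² = 3992.42, Σgh = 3544.13
nΣgh − ΣgΣh = 17720.65 − 17132.26 = 588.39
nΣg² − (Σg)² = 16798.15 − 15104.41 = 1693.74; nΣh² − (Σh)² = 19962.1 − 19432.36 = 529.74
r = 588.39 / √(1693.74 × 529.74) = 588.39 / 947.2285 ≈ 0.621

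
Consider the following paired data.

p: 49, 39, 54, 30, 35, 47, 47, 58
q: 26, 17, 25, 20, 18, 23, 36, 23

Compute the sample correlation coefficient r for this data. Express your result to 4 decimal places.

n = 8, Σp = 359, Σq = 188, Σp² = 16745, Σq² = 4668, Σpq = 8624
nΣpq − ΣpΣq = 68992 − 67492 = 1500
nΣp² − (Σp)² = 133960 − 128881 = 5079; nΣq² − (Σq)² = 37344 − 35344 = 2000
r = 1500 / √(5079 × 2000) = 1500 / 3187.1617 ≈ 0.4706

0.4706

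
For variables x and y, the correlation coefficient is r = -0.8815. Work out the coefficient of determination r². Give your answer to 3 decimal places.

0.777

r² = (-0.8815)² = 0.777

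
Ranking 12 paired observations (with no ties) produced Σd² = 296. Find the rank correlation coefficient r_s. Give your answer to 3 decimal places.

ρ = 1 − 6Σd² / [n(n²−1)] = 1 − 6×296 / (12×143)
  = 1 − 1776/1716 = 1 − 1.0350 ≈ -0.035

-0.035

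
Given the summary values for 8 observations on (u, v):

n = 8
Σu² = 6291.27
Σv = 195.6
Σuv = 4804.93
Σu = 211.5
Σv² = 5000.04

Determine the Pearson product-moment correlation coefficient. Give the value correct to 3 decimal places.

-0.939

r = (nΣuv − ΣuΣv) / √[(nΣu² − (Σu)²)(nΣv² − (Σv)²)]
Numerator: 8×4804.93 − 211.5×195.6 = -2929.96
Denominator: √[(50330.16 − 44732.25)(40000.32 − 38259.36)] = √[5597.91 × 1740.96] = 3121.8164
r = -2929.96 / 3121.8164 ≈ -0.939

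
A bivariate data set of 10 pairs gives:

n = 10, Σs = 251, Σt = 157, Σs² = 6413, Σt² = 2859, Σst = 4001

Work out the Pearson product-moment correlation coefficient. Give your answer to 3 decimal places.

r = (nΣst − ΣsΣt) / √[(nΣs² − (Σs)²)(nΣt² − (Σt)²)]
Numerator: 10×4001 − 251×157 = 603
Denominator: √[(64130 − 63001)(28590 − 24649)] = √[1129 × 3941] = 2109.3575
r = 603 / 2109.3575 ≈ 0.286

0.286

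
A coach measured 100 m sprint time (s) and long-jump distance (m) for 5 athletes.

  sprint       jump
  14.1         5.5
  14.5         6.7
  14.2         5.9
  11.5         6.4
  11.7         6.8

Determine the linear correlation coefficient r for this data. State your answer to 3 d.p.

-0.470

n = 5, Σx = 66, Σy = 31.3, Σx² = 879.84, Σy² = 197.15, Σxy = 411.64
nΣxy − ΣxΣy = 2058.2 − 2065.8 = -7.6
nΣx² − (Σx)² = 4399.2 − 4356 = 43.2; nΣy² − (Σy)² = 985.75 − 979.69 = 6.06
r = -7.6 / √(43.2 × 6.06) = -7.6 / 16.1800 ≈ -0.470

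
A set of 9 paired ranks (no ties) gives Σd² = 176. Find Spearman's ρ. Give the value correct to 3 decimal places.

ρ = 1 − 6Σd² / [n(n²−1)] = 1 − 6×176 / (9×80)
  = 1 − 1056/720 = 1 − 1.4667 ≈ -0.467

-0.467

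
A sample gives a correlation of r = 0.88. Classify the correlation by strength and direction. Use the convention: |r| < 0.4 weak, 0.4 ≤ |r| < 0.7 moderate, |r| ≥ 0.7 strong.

strong positive

r = 0.88 > 0 so the relationship is positive.
|r| = 0.88, which falls in the strong range.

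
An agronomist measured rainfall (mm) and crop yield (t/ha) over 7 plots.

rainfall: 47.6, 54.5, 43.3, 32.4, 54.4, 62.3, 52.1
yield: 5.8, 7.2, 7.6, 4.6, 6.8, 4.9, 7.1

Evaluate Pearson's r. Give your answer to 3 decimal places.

0.191

n = 7, Σx = 346.6, Σy = 44, Σx² = 17715.72, Σy² = 285.06, Σxy = 2191.7
nΣxy − ΣxΣy = 15341.9 − 15250.4 = 91.5
nΣx² − (Σx)² = 124010.04 − 120131.56 = 3878.48; nΣy² − (Σy)² = 1995.42 − 1936 = 59.42
r = 91.5 / √(3878.48 × 59.42) = 91.5 / 480.0617 ≈ 0.191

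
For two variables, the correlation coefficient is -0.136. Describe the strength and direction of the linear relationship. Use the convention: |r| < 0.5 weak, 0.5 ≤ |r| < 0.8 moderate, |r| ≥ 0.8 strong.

r = -0.136 < 0 so the relationship is negative.
|r| = 0.136, which falls in the weak range.

weak negative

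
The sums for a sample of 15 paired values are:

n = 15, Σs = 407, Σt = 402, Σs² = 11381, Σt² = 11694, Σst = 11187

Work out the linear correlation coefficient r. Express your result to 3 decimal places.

r = (nΣst − ΣsΣt) / √[(nΣs² − (Σs)²)(nΣt² − (Σt)²)]
Numerator: 15×11187 − 407×402 = 4191
Denominator: √[(170715 − 165649)(175410 − 161604)] = √[5066 × 13806] = 8363.0853
r = 4191 / 8363.0853 ≈ 0.501

0.501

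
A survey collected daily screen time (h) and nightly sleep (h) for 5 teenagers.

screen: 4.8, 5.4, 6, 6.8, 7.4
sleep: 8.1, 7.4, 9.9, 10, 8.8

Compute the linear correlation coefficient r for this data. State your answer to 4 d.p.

n = 5, Σx = 30.4, Σy = 44.2, Σx² = 189.2, Σy² = 395.82, Σxy = 271.36
nΣxy − ΣxΣy = 1356.8 − 1343.68 = 13.12
nΣx² − (Σx)² = 946 − 924.16 = 21.84; nΣy² − (Σy)² = 1979.1 − 1953.64 = 25.46
r = 13.12 / √(21.84 × 25.46) = 13.12 / 23.5806 ≈ 0.5564

0.5564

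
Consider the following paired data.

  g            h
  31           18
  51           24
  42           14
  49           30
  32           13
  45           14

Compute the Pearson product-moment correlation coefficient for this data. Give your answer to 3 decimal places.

0.614

n = 6, Σg = 250, Σh = 113, Σg² = 10776, Σh² = 2361, Σgh = 4886
nΣgh − ΣgΣh = 29316 − 28250 = 1066
nΣg² − (Σg)² = 64656 − 62500 = 2156; nΣh² − (Σh)² = 14166 − 12769 = 1397
r = 1066 / √(2156 × 1397) = 1066 / 1735.4919 ≈ 0.614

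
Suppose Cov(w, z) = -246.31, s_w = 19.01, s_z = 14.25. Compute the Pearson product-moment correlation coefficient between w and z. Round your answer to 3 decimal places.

r = Cov(w,z) / (s_w · s_z) = -246.31 / (19.01 × 14.25)
  = -246.31 / 270.8925 ≈ -0.909

-0.909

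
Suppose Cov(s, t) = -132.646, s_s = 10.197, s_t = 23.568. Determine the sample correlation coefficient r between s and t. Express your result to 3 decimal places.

-0.552

r = Cov(s,t) / (s_s · s_t) = -132.646 / (10.197 × 23.568)
  = -132.646 / 240.3229 ≈ -0.552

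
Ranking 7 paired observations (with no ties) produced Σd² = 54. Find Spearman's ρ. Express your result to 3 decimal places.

0.036

ρ = 1 − 6Σd² / [n(n²−1)] = 1 − 6×54 / (7×48)
  = 1 − 324/336 = 1 − 0.9643 ≈ 0.036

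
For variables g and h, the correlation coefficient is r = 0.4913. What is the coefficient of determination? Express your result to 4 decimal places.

0.2414

r² = (0.4913)² = 0.2414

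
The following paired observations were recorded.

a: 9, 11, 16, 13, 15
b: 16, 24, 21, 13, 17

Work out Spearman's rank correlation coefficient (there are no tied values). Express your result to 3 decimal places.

Rank a: 1, 2, 5, 3, 4
Rank b: 2, 5, 4, 1, 3
d = rank(a) − rank(b): -1, -3, 1, 2, 1; Σd² = 16
ρ = 1 − 6Σd² / [n(n²−1)] = 1 − 6×16 / (5×24) = 1 − 96/120 ≈ 0.200

0.200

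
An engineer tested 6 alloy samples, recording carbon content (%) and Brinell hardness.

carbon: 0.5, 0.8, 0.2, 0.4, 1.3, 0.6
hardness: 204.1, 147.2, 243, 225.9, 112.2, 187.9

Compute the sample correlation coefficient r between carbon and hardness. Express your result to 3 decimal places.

-0.977

n = 6, Σx = 3.8, Σy = 1120.3, Σx² = 3.14, Σy² = 221299.71, Σxy = 617.37
nΣxy − ΣxΣy = 3704.22 − 4257.14 = -552.92
nΣx² − (Σx)² = 18.84 − 14.44 = 4.4; nΣy² − (Σy)² = 1327798.26 − 1255072.09 = 72726.17
r = -552.92 / √(4.4 × 72726.17) = -552.92 / 565.6811 ≈ -0.977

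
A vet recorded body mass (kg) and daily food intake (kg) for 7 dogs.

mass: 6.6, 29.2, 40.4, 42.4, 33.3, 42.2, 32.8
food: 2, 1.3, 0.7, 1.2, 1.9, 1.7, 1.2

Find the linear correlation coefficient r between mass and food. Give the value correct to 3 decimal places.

n = 7, Σx = 226.9, Σy = 10, Σx² = 8291.69, Σy² = 15.56, Σxy = 304.69
nΣxy − ΣxΣy = 2132.83 − 2269 = -136.17
nΣx² − (Σx)² = 58041.83 − 51483.61 = 6558.22; nΣy² − (Σy)² = 108.92 − 100 = 8.92
r = -136.17 / √(6558.22 × 8.92) = -136.17 / 241.8663 ≈ -0.563

-0.563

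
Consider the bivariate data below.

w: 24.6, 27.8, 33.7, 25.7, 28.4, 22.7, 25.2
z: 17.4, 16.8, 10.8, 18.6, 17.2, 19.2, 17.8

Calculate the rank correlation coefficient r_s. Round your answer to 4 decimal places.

-0.8214

Rank w: 2, 5, 7, 4, 6, 1, 3
Rank z: 4, 2, 1, 6, 3, 7, 5
d = rank(w) − rank(z): -2, 3, 6, -2, 3, -6, -2; Σd² = 102
ρ = 1 − 6Σd² / [n(n²−1)] = 1 − 6×102 / (7×48) = 1 − 612/336 ≈ -0.8214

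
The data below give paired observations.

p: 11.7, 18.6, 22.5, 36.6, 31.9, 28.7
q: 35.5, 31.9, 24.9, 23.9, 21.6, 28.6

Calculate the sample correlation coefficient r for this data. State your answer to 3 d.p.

n = 6, Σp = 150, Σq = 166.4, Σp² = 4169.96, Σq² = 4753.6, Σpq = 3953.54
nΣpq − ΣpΣq = 23721.24 − 24960 = -1238.76
nΣp² − (Σp)² = 25019.76 − 22500 = 2519.76; nΣq² − (Σq)² = 28521.6 − 27688.96 = 832.64
r = -1238.76 / √(2519.76 × 832.64) = -1238.76 / 1448.4657 ≈ -0.855

-0.855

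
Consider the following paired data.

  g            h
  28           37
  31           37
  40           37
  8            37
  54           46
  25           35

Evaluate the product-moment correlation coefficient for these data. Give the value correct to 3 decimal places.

0.726

n = 6, Σg = 186, Σh = 229, Σg² = 6950, Σh² = 8817, Σgh = 7318
nΣgh − ΣgΣh = 43908 − 42594 = 1314
nΣg² − (Σg)² = 41700 − 34596 = 7104; nΣh² − (Σh)² = 52902 − 52441 = 461
r = 1314 / √(7104 × 461) = 1314 / 1809.6806 ≈ 0.726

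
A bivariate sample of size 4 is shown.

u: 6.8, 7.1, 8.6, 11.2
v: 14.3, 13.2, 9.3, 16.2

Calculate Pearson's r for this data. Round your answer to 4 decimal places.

0.3335

n = 4, Σu = 33.7, Σv = 53, Σu² = 296.05, Σv² = 727.66, Σuv = 452.38
nΣuv − ΣuΣv = 1809.52 − 1786.1 = 23.42
nΣu² − (Σu)² = 1184.2 − 1135.69 = 48.51; nΣv² − (Σv)² = 2910.64 − 2809 = 101.64
r = 23.42 / √(48.51 × 101.64) = 23.42 / 70.2179 ≈ 0.3335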